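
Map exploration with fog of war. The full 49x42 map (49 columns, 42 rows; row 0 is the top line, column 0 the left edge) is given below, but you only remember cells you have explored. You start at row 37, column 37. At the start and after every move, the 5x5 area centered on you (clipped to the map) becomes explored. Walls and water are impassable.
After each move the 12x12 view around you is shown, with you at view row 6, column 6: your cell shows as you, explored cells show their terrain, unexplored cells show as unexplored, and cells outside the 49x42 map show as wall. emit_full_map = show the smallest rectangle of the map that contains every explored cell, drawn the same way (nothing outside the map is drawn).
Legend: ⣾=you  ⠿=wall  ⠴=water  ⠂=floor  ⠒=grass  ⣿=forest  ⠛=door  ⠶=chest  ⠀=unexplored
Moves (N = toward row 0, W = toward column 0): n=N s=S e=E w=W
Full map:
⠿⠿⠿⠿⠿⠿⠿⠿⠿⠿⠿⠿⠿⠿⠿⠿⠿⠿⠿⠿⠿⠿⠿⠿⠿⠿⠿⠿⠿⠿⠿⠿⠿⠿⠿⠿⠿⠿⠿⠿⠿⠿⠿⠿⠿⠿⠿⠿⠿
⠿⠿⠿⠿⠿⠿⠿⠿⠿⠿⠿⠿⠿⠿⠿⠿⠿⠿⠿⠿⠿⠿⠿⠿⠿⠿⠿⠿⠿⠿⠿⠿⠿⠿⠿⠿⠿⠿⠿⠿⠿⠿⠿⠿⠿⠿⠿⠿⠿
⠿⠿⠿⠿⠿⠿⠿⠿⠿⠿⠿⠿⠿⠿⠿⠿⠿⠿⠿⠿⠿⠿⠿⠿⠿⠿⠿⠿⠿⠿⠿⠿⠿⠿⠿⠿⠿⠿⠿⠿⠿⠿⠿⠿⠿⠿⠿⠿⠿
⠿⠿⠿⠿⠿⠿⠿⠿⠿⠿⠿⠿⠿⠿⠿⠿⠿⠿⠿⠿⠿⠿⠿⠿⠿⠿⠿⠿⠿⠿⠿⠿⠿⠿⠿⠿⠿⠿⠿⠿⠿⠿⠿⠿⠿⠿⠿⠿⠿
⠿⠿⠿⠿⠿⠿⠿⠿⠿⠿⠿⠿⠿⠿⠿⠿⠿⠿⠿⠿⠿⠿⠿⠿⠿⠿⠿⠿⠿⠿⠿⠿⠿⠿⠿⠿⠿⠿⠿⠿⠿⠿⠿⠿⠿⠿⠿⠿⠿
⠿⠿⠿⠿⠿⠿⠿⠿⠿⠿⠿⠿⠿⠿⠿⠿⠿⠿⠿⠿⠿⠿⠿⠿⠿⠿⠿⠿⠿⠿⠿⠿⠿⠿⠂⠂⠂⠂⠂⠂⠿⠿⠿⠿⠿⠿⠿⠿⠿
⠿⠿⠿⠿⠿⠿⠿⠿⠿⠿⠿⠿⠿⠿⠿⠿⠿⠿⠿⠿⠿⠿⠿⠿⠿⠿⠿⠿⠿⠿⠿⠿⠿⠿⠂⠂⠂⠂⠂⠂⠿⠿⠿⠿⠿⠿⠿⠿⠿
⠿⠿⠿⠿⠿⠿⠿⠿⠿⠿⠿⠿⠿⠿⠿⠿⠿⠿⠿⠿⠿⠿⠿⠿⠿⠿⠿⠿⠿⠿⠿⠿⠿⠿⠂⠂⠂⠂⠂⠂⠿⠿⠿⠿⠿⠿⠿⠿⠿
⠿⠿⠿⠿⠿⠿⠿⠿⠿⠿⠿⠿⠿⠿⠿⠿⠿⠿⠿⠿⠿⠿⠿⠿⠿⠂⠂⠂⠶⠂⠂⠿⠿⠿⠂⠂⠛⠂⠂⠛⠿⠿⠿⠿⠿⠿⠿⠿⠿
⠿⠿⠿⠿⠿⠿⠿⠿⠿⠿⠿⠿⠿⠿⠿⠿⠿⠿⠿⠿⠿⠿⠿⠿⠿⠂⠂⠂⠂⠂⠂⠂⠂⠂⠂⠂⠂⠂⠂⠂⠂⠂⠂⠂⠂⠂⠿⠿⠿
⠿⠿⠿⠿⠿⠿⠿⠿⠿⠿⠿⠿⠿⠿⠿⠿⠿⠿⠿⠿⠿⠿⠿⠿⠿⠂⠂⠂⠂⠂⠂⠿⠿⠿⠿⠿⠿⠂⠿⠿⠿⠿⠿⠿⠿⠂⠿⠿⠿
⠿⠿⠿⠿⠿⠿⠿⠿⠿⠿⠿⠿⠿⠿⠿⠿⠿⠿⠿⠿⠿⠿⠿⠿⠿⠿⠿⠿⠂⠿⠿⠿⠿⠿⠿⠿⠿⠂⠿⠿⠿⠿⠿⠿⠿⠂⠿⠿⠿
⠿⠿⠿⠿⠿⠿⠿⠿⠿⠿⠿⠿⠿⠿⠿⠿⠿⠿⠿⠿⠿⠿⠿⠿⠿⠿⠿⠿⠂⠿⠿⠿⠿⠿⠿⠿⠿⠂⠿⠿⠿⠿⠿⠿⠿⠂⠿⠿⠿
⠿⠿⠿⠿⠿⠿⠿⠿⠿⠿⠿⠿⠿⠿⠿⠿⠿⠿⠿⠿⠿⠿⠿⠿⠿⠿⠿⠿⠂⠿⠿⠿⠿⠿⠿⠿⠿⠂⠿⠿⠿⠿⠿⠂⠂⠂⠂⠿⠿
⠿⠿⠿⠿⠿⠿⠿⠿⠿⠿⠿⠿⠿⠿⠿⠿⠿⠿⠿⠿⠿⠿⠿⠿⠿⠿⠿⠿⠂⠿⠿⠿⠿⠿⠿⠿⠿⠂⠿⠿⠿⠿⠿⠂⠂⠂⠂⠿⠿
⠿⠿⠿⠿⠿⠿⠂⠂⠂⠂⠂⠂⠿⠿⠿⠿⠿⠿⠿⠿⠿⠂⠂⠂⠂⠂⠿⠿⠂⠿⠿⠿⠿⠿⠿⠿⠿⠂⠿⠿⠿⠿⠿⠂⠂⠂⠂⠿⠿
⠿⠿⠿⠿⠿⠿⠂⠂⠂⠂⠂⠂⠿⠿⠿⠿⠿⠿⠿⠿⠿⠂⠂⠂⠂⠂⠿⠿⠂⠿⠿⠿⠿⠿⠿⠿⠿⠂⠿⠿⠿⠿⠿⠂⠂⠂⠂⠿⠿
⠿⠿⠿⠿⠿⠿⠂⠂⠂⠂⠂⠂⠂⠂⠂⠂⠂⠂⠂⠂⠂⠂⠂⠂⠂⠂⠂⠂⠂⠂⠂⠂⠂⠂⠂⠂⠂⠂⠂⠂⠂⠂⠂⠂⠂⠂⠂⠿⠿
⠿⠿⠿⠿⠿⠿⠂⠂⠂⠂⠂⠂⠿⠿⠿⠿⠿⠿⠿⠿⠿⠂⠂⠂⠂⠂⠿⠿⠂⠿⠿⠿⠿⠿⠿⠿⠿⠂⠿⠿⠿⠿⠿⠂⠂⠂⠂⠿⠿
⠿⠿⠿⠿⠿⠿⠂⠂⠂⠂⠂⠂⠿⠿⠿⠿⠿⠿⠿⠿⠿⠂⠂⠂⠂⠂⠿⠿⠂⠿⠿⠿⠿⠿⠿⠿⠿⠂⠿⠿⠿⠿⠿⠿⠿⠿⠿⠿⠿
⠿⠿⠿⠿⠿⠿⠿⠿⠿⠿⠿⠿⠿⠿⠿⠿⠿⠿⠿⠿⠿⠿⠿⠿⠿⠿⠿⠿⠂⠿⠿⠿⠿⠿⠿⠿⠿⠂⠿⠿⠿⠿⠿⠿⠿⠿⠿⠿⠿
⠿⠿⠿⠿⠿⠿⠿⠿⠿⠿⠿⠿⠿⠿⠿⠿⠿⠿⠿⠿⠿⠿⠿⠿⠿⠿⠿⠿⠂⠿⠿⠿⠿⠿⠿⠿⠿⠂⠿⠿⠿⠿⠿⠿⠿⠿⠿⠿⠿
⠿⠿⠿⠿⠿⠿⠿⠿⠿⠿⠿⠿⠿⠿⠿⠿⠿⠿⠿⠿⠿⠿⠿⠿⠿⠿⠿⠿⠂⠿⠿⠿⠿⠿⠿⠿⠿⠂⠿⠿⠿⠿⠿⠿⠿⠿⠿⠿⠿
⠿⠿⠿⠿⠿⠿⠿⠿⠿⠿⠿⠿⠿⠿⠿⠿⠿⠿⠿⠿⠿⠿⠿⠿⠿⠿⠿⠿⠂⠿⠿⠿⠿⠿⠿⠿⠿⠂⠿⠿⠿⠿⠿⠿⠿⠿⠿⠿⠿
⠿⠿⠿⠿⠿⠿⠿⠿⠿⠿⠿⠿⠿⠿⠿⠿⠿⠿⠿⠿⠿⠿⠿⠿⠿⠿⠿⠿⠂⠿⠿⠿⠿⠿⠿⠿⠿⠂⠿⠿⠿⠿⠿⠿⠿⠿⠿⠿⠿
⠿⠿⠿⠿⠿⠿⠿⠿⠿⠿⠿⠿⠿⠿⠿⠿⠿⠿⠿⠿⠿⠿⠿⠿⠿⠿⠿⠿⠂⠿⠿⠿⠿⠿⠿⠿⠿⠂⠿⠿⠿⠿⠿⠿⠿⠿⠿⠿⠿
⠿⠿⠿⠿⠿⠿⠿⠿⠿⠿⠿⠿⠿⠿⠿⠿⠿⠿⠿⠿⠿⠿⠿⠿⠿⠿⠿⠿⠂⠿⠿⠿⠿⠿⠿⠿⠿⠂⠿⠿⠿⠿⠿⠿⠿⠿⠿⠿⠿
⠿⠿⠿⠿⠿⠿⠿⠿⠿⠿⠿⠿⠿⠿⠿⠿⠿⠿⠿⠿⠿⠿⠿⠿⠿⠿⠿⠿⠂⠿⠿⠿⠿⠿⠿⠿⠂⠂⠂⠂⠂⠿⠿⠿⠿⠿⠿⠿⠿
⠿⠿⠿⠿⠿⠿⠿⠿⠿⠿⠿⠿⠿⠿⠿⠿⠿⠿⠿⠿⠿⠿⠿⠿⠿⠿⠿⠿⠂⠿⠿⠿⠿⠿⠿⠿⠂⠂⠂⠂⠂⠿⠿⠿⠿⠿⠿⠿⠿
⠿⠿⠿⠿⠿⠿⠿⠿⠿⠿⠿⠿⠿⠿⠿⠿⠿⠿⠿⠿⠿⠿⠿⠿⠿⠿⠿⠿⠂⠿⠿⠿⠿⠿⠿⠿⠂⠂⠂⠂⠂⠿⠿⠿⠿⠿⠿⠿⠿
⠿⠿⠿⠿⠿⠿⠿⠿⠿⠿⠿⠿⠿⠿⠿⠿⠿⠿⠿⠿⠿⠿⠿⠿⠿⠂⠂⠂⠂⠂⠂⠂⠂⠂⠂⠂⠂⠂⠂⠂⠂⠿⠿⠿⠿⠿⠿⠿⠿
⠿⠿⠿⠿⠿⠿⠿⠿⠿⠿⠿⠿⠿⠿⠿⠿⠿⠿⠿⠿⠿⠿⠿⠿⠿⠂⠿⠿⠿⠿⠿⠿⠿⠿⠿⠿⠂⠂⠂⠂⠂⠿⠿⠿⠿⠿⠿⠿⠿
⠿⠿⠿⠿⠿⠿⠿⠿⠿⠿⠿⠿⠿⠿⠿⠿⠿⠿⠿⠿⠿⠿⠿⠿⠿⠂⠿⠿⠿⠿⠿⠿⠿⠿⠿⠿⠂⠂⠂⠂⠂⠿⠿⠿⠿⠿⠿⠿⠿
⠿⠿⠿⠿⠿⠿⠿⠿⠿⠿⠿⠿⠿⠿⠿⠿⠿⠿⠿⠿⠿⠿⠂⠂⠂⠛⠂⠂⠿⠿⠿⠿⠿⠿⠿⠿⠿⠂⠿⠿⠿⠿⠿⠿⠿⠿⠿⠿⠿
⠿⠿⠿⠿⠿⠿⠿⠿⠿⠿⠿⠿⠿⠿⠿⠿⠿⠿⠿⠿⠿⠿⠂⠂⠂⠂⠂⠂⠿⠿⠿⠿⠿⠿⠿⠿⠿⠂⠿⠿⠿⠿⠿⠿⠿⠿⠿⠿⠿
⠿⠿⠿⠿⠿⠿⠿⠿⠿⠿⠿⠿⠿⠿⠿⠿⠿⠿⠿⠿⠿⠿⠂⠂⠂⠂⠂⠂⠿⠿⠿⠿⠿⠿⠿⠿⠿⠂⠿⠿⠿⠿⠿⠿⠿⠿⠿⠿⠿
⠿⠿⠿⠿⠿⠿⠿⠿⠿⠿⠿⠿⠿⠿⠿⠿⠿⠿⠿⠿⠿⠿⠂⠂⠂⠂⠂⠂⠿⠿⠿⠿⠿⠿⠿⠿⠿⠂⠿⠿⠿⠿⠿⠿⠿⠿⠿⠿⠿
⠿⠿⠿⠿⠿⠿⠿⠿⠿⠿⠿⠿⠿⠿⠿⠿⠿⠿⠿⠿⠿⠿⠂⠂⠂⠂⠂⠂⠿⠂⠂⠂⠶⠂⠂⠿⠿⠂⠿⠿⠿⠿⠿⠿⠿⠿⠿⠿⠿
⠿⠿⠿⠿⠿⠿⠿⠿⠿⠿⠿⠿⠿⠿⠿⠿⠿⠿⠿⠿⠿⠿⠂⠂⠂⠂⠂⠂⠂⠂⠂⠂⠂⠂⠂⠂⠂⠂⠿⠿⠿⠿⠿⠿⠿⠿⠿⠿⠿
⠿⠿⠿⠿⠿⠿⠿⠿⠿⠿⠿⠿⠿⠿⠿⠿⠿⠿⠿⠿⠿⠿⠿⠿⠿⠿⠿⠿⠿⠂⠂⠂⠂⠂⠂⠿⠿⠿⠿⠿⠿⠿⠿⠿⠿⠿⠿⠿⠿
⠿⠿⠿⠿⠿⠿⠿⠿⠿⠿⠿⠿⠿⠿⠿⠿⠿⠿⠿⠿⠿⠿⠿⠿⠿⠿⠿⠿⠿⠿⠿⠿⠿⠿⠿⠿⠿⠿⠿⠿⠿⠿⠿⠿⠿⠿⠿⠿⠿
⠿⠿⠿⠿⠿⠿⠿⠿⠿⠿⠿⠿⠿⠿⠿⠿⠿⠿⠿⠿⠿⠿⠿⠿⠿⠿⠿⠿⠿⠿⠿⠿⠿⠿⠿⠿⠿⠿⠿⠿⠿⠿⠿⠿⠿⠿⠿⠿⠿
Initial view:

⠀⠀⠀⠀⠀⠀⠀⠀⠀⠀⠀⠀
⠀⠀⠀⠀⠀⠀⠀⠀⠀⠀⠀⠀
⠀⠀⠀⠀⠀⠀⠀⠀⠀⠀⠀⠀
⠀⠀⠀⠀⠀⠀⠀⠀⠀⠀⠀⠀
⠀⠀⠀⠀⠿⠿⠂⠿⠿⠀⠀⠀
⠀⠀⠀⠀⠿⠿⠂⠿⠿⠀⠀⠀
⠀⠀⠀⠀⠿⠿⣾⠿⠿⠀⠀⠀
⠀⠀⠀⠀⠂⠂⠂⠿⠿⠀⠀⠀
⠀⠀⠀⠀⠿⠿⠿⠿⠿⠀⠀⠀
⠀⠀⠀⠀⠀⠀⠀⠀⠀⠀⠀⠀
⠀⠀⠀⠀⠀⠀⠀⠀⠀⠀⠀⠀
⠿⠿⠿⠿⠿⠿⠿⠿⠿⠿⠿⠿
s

⠀⠀⠀⠀⠀⠀⠀⠀⠀⠀⠀⠀
⠀⠀⠀⠀⠀⠀⠀⠀⠀⠀⠀⠀
⠀⠀⠀⠀⠀⠀⠀⠀⠀⠀⠀⠀
⠀⠀⠀⠀⠿⠿⠂⠿⠿⠀⠀⠀
⠀⠀⠀⠀⠿⠿⠂⠿⠿⠀⠀⠀
⠀⠀⠀⠀⠿⠿⠂⠿⠿⠀⠀⠀
⠀⠀⠀⠀⠂⠂⣾⠿⠿⠀⠀⠀
⠀⠀⠀⠀⠿⠿⠿⠿⠿⠀⠀⠀
⠀⠀⠀⠀⠿⠿⠿⠿⠿⠀⠀⠀
⠀⠀⠀⠀⠀⠀⠀⠀⠀⠀⠀⠀
⠿⠿⠿⠿⠿⠿⠿⠿⠿⠿⠿⠿
⠿⠿⠿⠿⠿⠿⠿⠿⠿⠿⠿⠿

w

⠀⠀⠀⠀⠀⠀⠀⠀⠀⠀⠀⠀
⠀⠀⠀⠀⠀⠀⠀⠀⠀⠀⠀⠀
⠀⠀⠀⠀⠀⠀⠀⠀⠀⠀⠀⠀
⠀⠀⠀⠀⠀⠿⠿⠂⠿⠿⠀⠀
⠀⠀⠀⠀⠿⠿⠿⠂⠿⠿⠀⠀
⠀⠀⠀⠀⠂⠿⠿⠂⠿⠿⠀⠀
⠀⠀⠀⠀⠂⠂⣾⠂⠿⠿⠀⠀
⠀⠀⠀⠀⠂⠿⠿⠿⠿⠿⠀⠀
⠀⠀⠀⠀⠿⠿⠿⠿⠿⠿⠀⠀
⠀⠀⠀⠀⠀⠀⠀⠀⠀⠀⠀⠀
⠿⠿⠿⠿⠿⠿⠿⠿⠿⠿⠿⠿
⠿⠿⠿⠿⠿⠿⠿⠿⠿⠿⠿⠿

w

⠀⠀⠀⠀⠀⠀⠀⠀⠀⠀⠀⠀
⠀⠀⠀⠀⠀⠀⠀⠀⠀⠀⠀⠀
⠀⠀⠀⠀⠀⠀⠀⠀⠀⠀⠀⠀
⠀⠀⠀⠀⠀⠀⠿⠿⠂⠿⠿⠀
⠀⠀⠀⠀⠿⠿⠿⠿⠂⠿⠿⠀
⠀⠀⠀⠀⠂⠂⠿⠿⠂⠿⠿⠀
⠀⠀⠀⠀⠂⠂⣾⠂⠂⠿⠿⠀
⠀⠀⠀⠀⠂⠂⠿⠿⠿⠿⠿⠀
⠀⠀⠀⠀⠿⠿⠿⠿⠿⠿⠿⠀
⠀⠀⠀⠀⠀⠀⠀⠀⠀⠀⠀⠀
⠿⠿⠿⠿⠿⠿⠿⠿⠿⠿⠿⠿
⠿⠿⠿⠿⠿⠿⠿⠿⠿⠿⠿⠿

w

⠀⠀⠀⠀⠀⠀⠀⠀⠀⠀⠀⠀
⠀⠀⠀⠀⠀⠀⠀⠀⠀⠀⠀⠀
⠀⠀⠀⠀⠀⠀⠀⠀⠀⠀⠀⠀
⠀⠀⠀⠀⠀⠀⠀⠿⠿⠂⠿⠿
⠀⠀⠀⠀⠿⠿⠿⠿⠿⠂⠿⠿
⠀⠀⠀⠀⠶⠂⠂⠿⠿⠂⠿⠿
⠀⠀⠀⠀⠂⠂⣾⠂⠂⠂⠿⠿
⠀⠀⠀⠀⠂⠂⠂⠿⠿⠿⠿⠿
⠀⠀⠀⠀⠿⠿⠿⠿⠿⠿⠿⠿
⠀⠀⠀⠀⠀⠀⠀⠀⠀⠀⠀⠀
⠿⠿⠿⠿⠿⠿⠿⠿⠿⠿⠿⠿
⠿⠿⠿⠿⠿⠿⠿⠿⠿⠿⠿⠿

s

⠀⠀⠀⠀⠀⠀⠀⠀⠀⠀⠀⠀
⠀⠀⠀⠀⠀⠀⠀⠀⠀⠀⠀⠀
⠀⠀⠀⠀⠀⠀⠀⠿⠿⠂⠿⠿
⠀⠀⠀⠀⠿⠿⠿⠿⠿⠂⠿⠿
⠀⠀⠀⠀⠶⠂⠂⠿⠿⠂⠿⠿
⠀⠀⠀⠀⠂⠂⠂⠂⠂⠂⠿⠿
⠀⠀⠀⠀⠂⠂⣾⠿⠿⠿⠿⠿
⠀⠀⠀⠀⠿⠿⠿⠿⠿⠿⠿⠿
⠀⠀⠀⠀⠿⠿⠿⠿⠿⠀⠀⠀
⠿⠿⠿⠿⠿⠿⠿⠿⠿⠿⠿⠿
⠿⠿⠿⠿⠿⠿⠿⠿⠿⠿⠿⠿
⠿⠿⠿⠿⠿⠿⠿⠿⠿⠿⠿⠿

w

⠀⠀⠀⠀⠀⠀⠀⠀⠀⠀⠀⠀
⠀⠀⠀⠀⠀⠀⠀⠀⠀⠀⠀⠀
⠀⠀⠀⠀⠀⠀⠀⠀⠿⠿⠂⠿
⠀⠀⠀⠀⠀⠿⠿⠿⠿⠿⠂⠿
⠀⠀⠀⠀⠂⠶⠂⠂⠿⠿⠂⠿
⠀⠀⠀⠀⠂⠂⠂⠂⠂⠂⠂⠿
⠀⠀⠀⠀⠂⠂⣾⠂⠿⠿⠿⠿
⠀⠀⠀⠀⠿⠿⠿⠿⠿⠿⠿⠿
⠀⠀⠀⠀⠿⠿⠿⠿⠿⠿⠀⠀
⠿⠿⠿⠿⠿⠿⠿⠿⠿⠿⠿⠿
⠿⠿⠿⠿⠿⠿⠿⠿⠿⠿⠿⠿
⠿⠿⠿⠿⠿⠿⠿⠿⠿⠿⠿⠿

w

⠀⠀⠀⠀⠀⠀⠀⠀⠀⠀⠀⠀
⠀⠀⠀⠀⠀⠀⠀⠀⠀⠀⠀⠀
⠀⠀⠀⠀⠀⠀⠀⠀⠀⠿⠿⠂
⠀⠀⠀⠀⠀⠀⠿⠿⠿⠿⠿⠂
⠀⠀⠀⠀⠂⠂⠶⠂⠂⠿⠿⠂
⠀⠀⠀⠀⠂⠂⠂⠂⠂⠂⠂⠂
⠀⠀⠀⠀⠂⠂⣾⠂⠂⠿⠿⠿
⠀⠀⠀⠀⠿⠿⠿⠿⠿⠿⠿⠿
⠀⠀⠀⠀⠿⠿⠿⠿⠿⠿⠿⠀
⠿⠿⠿⠿⠿⠿⠿⠿⠿⠿⠿⠿
⠿⠿⠿⠿⠿⠿⠿⠿⠿⠿⠿⠿
⠿⠿⠿⠿⠿⠿⠿⠿⠿⠿⠿⠿

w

⠀⠀⠀⠀⠀⠀⠀⠀⠀⠀⠀⠀
⠀⠀⠀⠀⠀⠀⠀⠀⠀⠀⠀⠀
⠀⠀⠀⠀⠀⠀⠀⠀⠀⠀⠿⠿
⠀⠀⠀⠀⠀⠀⠀⠿⠿⠿⠿⠿
⠀⠀⠀⠀⠂⠂⠂⠶⠂⠂⠿⠿
⠀⠀⠀⠀⠂⠂⠂⠂⠂⠂⠂⠂
⠀⠀⠀⠀⠂⠂⣾⠂⠂⠂⠿⠿
⠀⠀⠀⠀⠿⠿⠿⠿⠿⠿⠿⠿
⠀⠀⠀⠀⠿⠿⠿⠿⠿⠿⠿⠿
⠿⠿⠿⠿⠿⠿⠿⠿⠿⠿⠿⠿
⠿⠿⠿⠿⠿⠿⠿⠿⠿⠿⠿⠿
⠿⠿⠿⠿⠿⠿⠿⠿⠿⠿⠿⠿

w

⠀⠀⠀⠀⠀⠀⠀⠀⠀⠀⠀⠀
⠀⠀⠀⠀⠀⠀⠀⠀⠀⠀⠀⠀
⠀⠀⠀⠀⠀⠀⠀⠀⠀⠀⠀⠿
⠀⠀⠀⠀⠀⠀⠀⠀⠿⠿⠿⠿
⠀⠀⠀⠀⠿⠂⠂⠂⠶⠂⠂⠿
⠀⠀⠀⠀⠂⠂⠂⠂⠂⠂⠂⠂
⠀⠀⠀⠀⠿⠂⣾⠂⠂⠂⠂⠿
⠀⠀⠀⠀⠿⠿⠿⠿⠿⠿⠿⠿
⠀⠀⠀⠀⠿⠿⠿⠿⠿⠿⠿⠿
⠿⠿⠿⠿⠿⠿⠿⠿⠿⠿⠿⠿
⠿⠿⠿⠿⠿⠿⠿⠿⠿⠿⠿⠿
⠿⠿⠿⠿⠿⠿⠿⠿⠿⠿⠿⠿

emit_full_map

⠀⠀⠀⠀⠀⠀⠀⠿⠿⠂⠿⠿
⠀⠀⠀⠀⠿⠿⠿⠿⠿⠂⠿⠿
⠿⠂⠂⠂⠶⠂⠂⠿⠿⠂⠿⠿
⠂⠂⠂⠂⠂⠂⠂⠂⠂⠂⠿⠿
⠿⠂⣾⠂⠂⠂⠂⠿⠿⠿⠿⠿
⠿⠿⠿⠿⠿⠿⠿⠿⠿⠿⠿⠿
⠿⠿⠿⠿⠿⠿⠿⠿⠿⠀⠀⠀

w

⠀⠀⠀⠀⠀⠀⠀⠀⠀⠀⠀⠀
⠀⠀⠀⠀⠀⠀⠀⠀⠀⠀⠀⠀
⠀⠀⠀⠀⠀⠀⠀⠀⠀⠀⠀⠀
⠀⠀⠀⠀⠀⠀⠀⠀⠀⠿⠿⠿
⠀⠀⠀⠀⠂⠿⠂⠂⠂⠶⠂⠂
⠀⠀⠀⠀⠂⠂⠂⠂⠂⠂⠂⠂
⠀⠀⠀⠀⠿⠿⣾⠂⠂⠂⠂⠂
⠀⠀⠀⠀⠿⠿⠿⠿⠿⠿⠿⠿
⠀⠀⠀⠀⠿⠿⠿⠿⠿⠿⠿⠿
⠿⠿⠿⠿⠿⠿⠿⠿⠿⠿⠿⠿
⠿⠿⠿⠿⠿⠿⠿⠿⠿⠿⠿⠿
⠿⠿⠿⠿⠿⠿⠿⠿⠿⠿⠿⠿

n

⠀⠀⠀⠀⠀⠀⠀⠀⠀⠀⠀⠀
⠀⠀⠀⠀⠀⠀⠀⠀⠀⠀⠀⠀
⠀⠀⠀⠀⠀⠀⠀⠀⠀⠀⠀⠀
⠀⠀⠀⠀⠀⠀⠀⠀⠀⠀⠀⠀
⠀⠀⠀⠀⠂⠿⠿⠿⠿⠿⠿⠿
⠀⠀⠀⠀⠂⠿⠂⠂⠂⠶⠂⠂
⠀⠀⠀⠀⠂⠂⣾⠂⠂⠂⠂⠂
⠀⠀⠀⠀⠿⠿⠂⠂⠂⠂⠂⠂
⠀⠀⠀⠀⠿⠿⠿⠿⠿⠿⠿⠿
⠀⠀⠀⠀⠿⠿⠿⠿⠿⠿⠿⠿
⠿⠿⠿⠿⠿⠿⠿⠿⠿⠿⠿⠿
⠿⠿⠿⠿⠿⠿⠿⠿⠿⠿⠿⠿

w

⠀⠀⠀⠀⠀⠀⠀⠀⠀⠀⠀⠀
⠀⠀⠀⠀⠀⠀⠀⠀⠀⠀⠀⠀
⠀⠀⠀⠀⠀⠀⠀⠀⠀⠀⠀⠀
⠀⠀⠀⠀⠀⠀⠀⠀⠀⠀⠀⠀
⠀⠀⠀⠀⠂⠂⠿⠿⠿⠿⠿⠿
⠀⠀⠀⠀⠂⠂⠿⠂⠂⠂⠶⠂
⠀⠀⠀⠀⠂⠂⣾⠂⠂⠂⠂⠂
⠀⠀⠀⠀⠿⠿⠿⠂⠂⠂⠂⠂
⠀⠀⠀⠀⠿⠿⠿⠿⠿⠿⠿⠿
⠀⠀⠀⠀⠀⠿⠿⠿⠿⠿⠿⠿
⠿⠿⠿⠿⠿⠿⠿⠿⠿⠿⠿⠿
⠿⠿⠿⠿⠿⠿⠿⠿⠿⠿⠿⠿

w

⠀⠀⠀⠀⠀⠀⠀⠀⠀⠀⠀⠀
⠀⠀⠀⠀⠀⠀⠀⠀⠀⠀⠀⠀
⠀⠀⠀⠀⠀⠀⠀⠀⠀⠀⠀⠀
⠀⠀⠀⠀⠀⠀⠀⠀⠀⠀⠀⠀
⠀⠀⠀⠀⠂⠂⠂⠿⠿⠿⠿⠿
⠀⠀⠀⠀⠂⠂⠂⠿⠂⠂⠂⠶
⠀⠀⠀⠀⠂⠂⣾⠂⠂⠂⠂⠂
⠀⠀⠀⠀⠿⠿⠿⠿⠂⠂⠂⠂
⠀⠀⠀⠀⠿⠿⠿⠿⠿⠿⠿⠿
⠀⠀⠀⠀⠀⠀⠿⠿⠿⠿⠿⠿
⠿⠿⠿⠿⠿⠿⠿⠿⠿⠿⠿⠿
⠿⠿⠿⠿⠿⠿⠿⠿⠿⠿⠿⠿

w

⠀⠀⠀⠀⠀⠀⠀⠀⠀⠀⠀⠀
⠀⠀⠀⠀⠀⠀⠀⠀⠀⠀⠀⠀
⠀⠀⠀⠀⠀⠀⠀⠀⠀⠀⠀⠀
⠀⠀⠀⠀⠀⠀⠀⠀⠀⠀⠀⠀
⠀⠀⠀⠀⠂⠂⠂⠂⠿⠿⠿⠿
⠀⠀⠀⠀⠂⠂⠂⠂⠿⠂⠂⠂
⠀⠀⠀⠀⠂⠂⣾⠂⠂⠂⠂⠂
⠀⠀⠀⠀⠿⠿⠿⠿⠿⠂⠂⠂
⠀⠀⠀⠀⠿⠿⠿⠿⠿⠿⠿⠿
⠀⠀⠀⠀⠀⠀⠀⠿⠿⠿⠿⠿
⠿⠿⠿⠿⠿⠿⠿⠿⠿⠿⠿⠿
⠿⠿⠿⠿⠿⠿⠿⠿⠿⠿⠿⠿

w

⠀⠀⠀⠀⠀⠀⠀⠀⠀⠀⠀⠀
⠀⠀⠀⠀⠀⠀⠀⠀⠀⠀⠀⠀
⠀⠀⠀⠀⠀⠀⠀⠀⠀⠀⠀⠀
⠀⠀⠀⠀⠀⠀⠀⠀⠀⠀⠀⠀
⠀⠀⠀⠀⠂⠂⠂⠂⠂⠿⠿⠿
⠀⠀⠀⠀⠂⠂⠂⠂⠂⠿⠂⠂
⠀⠀⠀⠀⠂⠂⣾⠂⠂⠂⠂⠂
⠀⠀⠀⠀⠿⠿⠿⠿⠿⠿⠂⠂
⠀⠀⠀⠀⠿⠿⠿⠿⠿⠿⠿⠿
⠀⠀⠀⠀⠀⠀⠀⠀⠿⠿⠿⠿
⠿⠿⠿⠿⠿⠿⠿⠿⠿⠿⠿⠿
⠿⠿⠿⠿⠿⠿⠿⠿⠿⠿⠿⠿

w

⠀⠀⠀⠀⠀⠀⠀⠀⠀⠀⠀⠀
⠀⠀⠀⠀⠀⠀⠀⠀⠀⠀⠀⠀
⠀⠀⠀⠀⠀⠀⠀⠀⠀⠀⠀⠀
⠀⠀⠀⠀⠀⠀⠀⠀⠀⠀⠀⠀
⠀⠀⠀⠀⠂⠂⠂⠂⠂⠂⠿⠿
⠀⠀⠀⠀⠂⠂⠂⠂⠂⠂⠿⠂
⠀⠀⠀⠀⠂⠂⣾⠂⠂⠂⠂⠂
⠀⠀⠀⠀⠿⠿⠿⠿⠿⠿⠿⠂
⠀⠀⠀⠀⠿⠿⠿⠿⠿⠿⠿⠿
⠀⠀⠀⠀⠀⠀⠀⠀⠀⠿⠿⠿
⠿⠿⠿⠿⠿⠿⠿⠿⠿⠿⠿⠿
⠿⠿⠿⠿⠿⠿⠿⠿⠿⠿⠿⠿

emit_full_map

⠀⠀⠀⠀⠀⠀⠀⠀⠀⠀⠀⠀⠀⠿⠿⠂⠿⠿
⠂⠂⠂⠂⠂⠂⠿⠿⠿⠿⠿⠿⠿⠿⠿⠂⠿⠿
⠂⠂⠂⠂⠂⠂⠿⠂⠂⠂⠶⠂⠂⠿⠿⠂⠿⠿
⠂⠂⣾⠂⠂⠂⠂⠂⠂⠂⠂⠂⠂⠂⠂⠂⠿⠿
⠿⠿⠿⠿⠿⠿⠿⠂⠂⠂⠂⠂⠂⠿⠿⠿⠿⠿
⠿⠿⠿⠿⠿⠿⠿⠿⠿⠿⠿⠿⠿⠿⠿⠿⠿⠿
⠀⠀⠀⠀⠀⠿⠿⠿⠿⠿⠿⠿⠿⠿⠿⠀⠀⠀

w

⠀⠀⠀⠀⠀⠀⠀⠀⠀⠀⠀⠀
⠀⠀⠀⠀⠀⠀⠀⠀⠀⠀⠀⠀
⠀⠀⠀⠀⠀⠀⠀⠀⠀⠀⠀⠀
⠀⠀⠀⠀⠀⠀⠀⠀⠀⠀⠀⠀
⠀⠀⠀⠀⠿⠂⠂⠂⠂⠂⠂⠿
⠀⠀⠀⠀⠿⠂⠂⠂⠂⠂⠂⠿
⠀⠀⠀⠀⠿⠂⣾⠂⠂⠂⠂⠂
⠀⠀⠀⠀⠿⠿⠿⠿⠿⠿⠿⠿
⠀⠀⠀⠀⠿⠿⠿⠿⠿⠿⠿⠿
⠀⠀⠀⠀⠀⠀⠀⠀⠀⠀⠿⠿
⠿⠿⠿⠿⠿⠿⠿⠿⠿⠿⠿⠿
⠿⠿⠿⠿⠿⠿⠿⠿⠿⠿⠿⠿

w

⠀⠀⠀⠀⠀⠀⠀⠀⠀⠀⠀⠀
⠀⠀⠀⠀⠀⠀⠀⠀⠀⠀⠀⠀
⠀⠀⠀⠀⠀⠀⠀⠀⠀⠀⠀⠀
⠀⠀⠀⠀⠀⠀⠀⠀⠀⠀⠀⠀
⠀⠀⠀⠀⠿⠿⠂⠂⠂⠂⠂⠂
⠀⠀⠀⠀⠿⠿⠂⠂⠂⠂⠂⠂
⠀⠀⠀⠀⠿⠿⣾⠂⠂⠂⠂⠂
⠀⠀⠀⠀⠿⠿⠿⠿⠿⠿⠿⠿
⠀⠀⠀⠀⠿⠿⠿⠿⠿⠿⠿⠿
⠀⠀⠀⠀⠀⠀⠀⠀⠀⠀⠀⠿
⠿⠿⠿⠿⠿⠿⠿⠿⠿⠿⠿⠿
⠿⠿⠿⠿⠿⠿⠿⠿⠿⠿⠿⠿

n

⠀⠀⠀⠀⠀⠀⠀⠀⠀⠀⠀⠀
⠀⠀⠀⠀⠀⠀⠀⠀⠀⠀⠀⠀
⠀⠀⠀⠀⠀⠀⠀⠀⠀⠀⠀⠀
⠀⠀⠀⠀⠀⠀⠀⠀⠀⠀⠀⠀
⠀⠀⠀⠀⠿⠿⠂⠂⠂⠀⠀⠀
⠀⠀⠀⠀⠿⠿⠂⠂⠂⠂⠂⠂
⠀⠀⠀⠀⠿⠿⣾⠂⠂⠂⠂⠂
⠀⠀⠀⠀⠿⠿⠂⠂⠂⠂⠂⠂
⠀⠀⠀⠀⠿⠿⠿⠿⠿⠿⠿⠿
⠀⠀⠀⠀⠿⠿⠿⠿⠿⠿⠿⠿
⠀⠀⠀⠀⠀⠀⠀⠀⠀⠀⠀⠿
⠿⠿⠿⠿⠿⠿⠿⠿⠿⠿⠿⠿

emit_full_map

⠿⠿⠂⠂⠂⠀⠀⠀⠀⠀⠀⠀⠀⠀⠀⠿⠿⠂⠿⠿
⠿⠿⠂⠂⠂⠂⠂⠂⠿⠿⠿⠿⠿⠿⠿⠿⠿⠂⠿⠿
⠿⠿⣾⠂⠂⠂⠂⠂⠿⠂⠂⠂⠶⠂⠂⠿⠿⠂⠿⠿
⠿⠿⠂⠂⠂⠂⠂⠂⠂⠂⠂⠂⠂⠂⠂⠂⠂⠂⠿⠿
⠿⠿⠿⠿⠿⠿⠿⠿⠿⠂⠂⠂⠂⠂⠂⠿⠿⠿⠿⠿
⠿⠿⠿⠿⠿⠿⠿⠿⠿⠿⠿⠿⠿⠿⠿⠿⠿⠿⠿⠿
⠀⠀⠀⠀⠀⠀⠀⠿⠿⠿⠿⠿⠿⠿⠿⠿⠿⠀⠀⠀


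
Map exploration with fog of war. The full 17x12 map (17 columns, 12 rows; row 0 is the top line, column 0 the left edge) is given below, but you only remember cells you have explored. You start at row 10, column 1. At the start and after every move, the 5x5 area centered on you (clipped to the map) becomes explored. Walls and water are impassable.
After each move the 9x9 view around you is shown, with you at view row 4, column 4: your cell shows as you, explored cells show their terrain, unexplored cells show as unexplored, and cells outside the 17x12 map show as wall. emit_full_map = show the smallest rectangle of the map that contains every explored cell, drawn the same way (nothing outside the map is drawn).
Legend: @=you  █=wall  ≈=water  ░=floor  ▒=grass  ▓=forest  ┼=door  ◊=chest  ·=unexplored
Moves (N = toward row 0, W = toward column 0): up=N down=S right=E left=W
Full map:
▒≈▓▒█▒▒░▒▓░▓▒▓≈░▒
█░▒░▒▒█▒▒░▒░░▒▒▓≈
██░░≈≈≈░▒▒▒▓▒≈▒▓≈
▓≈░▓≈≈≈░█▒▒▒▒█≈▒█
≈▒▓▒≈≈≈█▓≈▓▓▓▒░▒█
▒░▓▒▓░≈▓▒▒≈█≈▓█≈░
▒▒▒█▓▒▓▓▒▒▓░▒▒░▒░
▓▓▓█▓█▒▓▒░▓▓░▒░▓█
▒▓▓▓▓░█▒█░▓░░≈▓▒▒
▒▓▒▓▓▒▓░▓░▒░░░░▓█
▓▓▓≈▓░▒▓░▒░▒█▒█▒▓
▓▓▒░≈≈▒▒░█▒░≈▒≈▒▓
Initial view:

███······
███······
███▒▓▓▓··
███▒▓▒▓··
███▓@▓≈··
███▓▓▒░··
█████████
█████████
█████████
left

████·····
████·····
████▒▓▓▓·
████▒▓▒▓·
████@▓▓≈·
████▓▓▒░·
█████████
█████████
█████████

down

████·····
████▒▓▓▓·
████▒▓▒▓·
████▓▓▓≈·
████@▓▒░·
█████████
█████████
█████████
█████████

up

████·····
████·····
████▒▓▓▓·
████▒▓▒▓·
████@▓▓≈·
████▓▓▒░·
█████████
█████████
█████████

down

████·····
████▒▓▓▓·
████▒▓▒▓·
████▓▓▓≈·
████@▓▒░·
█████████
█████████
█████████
█████████


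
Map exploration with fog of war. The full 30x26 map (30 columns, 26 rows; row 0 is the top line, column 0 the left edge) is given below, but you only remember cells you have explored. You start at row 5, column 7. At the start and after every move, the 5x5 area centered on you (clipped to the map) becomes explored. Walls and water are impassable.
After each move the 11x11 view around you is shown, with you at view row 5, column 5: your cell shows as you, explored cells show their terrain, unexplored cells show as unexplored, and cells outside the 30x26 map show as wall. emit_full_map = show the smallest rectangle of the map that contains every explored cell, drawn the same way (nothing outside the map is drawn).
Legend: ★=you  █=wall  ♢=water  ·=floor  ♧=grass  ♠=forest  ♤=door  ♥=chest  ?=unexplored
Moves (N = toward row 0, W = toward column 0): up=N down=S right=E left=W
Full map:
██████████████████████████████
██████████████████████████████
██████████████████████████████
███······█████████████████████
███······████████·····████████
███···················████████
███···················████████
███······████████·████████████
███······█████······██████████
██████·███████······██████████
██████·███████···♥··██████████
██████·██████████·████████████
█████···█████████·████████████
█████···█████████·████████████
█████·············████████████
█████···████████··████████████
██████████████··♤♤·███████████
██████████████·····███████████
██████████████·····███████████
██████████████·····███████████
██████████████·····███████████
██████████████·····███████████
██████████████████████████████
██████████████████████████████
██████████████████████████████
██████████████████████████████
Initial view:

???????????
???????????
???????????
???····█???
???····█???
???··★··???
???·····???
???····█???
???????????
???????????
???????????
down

???????????
???????????
???····█???
???····█???
???·····???
???··★··???
???····█???
???····█???
???????????
???????????
???????????

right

???????????
???????????
??····█????
??····██???
??······???
??···★··???
??····██???
??····██???
???????????
???????????
???????????

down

???????????
??····█????
??····██???
??······???
??······???
??···★██???
??····██???
???·████???
???????????
???????????
???????????

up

???????????
???????????
??····█????
??····██???
??······???
??···★··???
??····██???
??····██???
???·████???
???????????
???????????

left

???????????
???????????
???····█???
???····██??
???······??
???··★···??
???····██??
???····██??
????·████??
???????????
???????????

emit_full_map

····█?
····██
······
··★···
····██
····██
?·████

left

???????????
???????????
????····█??
???·····██?
???·······?
???··★····?
???·····██?
???·····██?
?????·████?
???????????
???????????

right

???????????
???????????
???····█???
??·····██??
??·······??
??···★···??
??·····██??
??·····██??
????·████??
???????????
???????????

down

???????????
???····█???
??·····██??
??·······??
??·······??
??···★·██??
??·····██??
???█·████??
???????????
???????????
???????????

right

???????????
??····█????
?·····██???
?·······???
?·······???
?····★██???
?·····██???
??█·████???
???????????
???????????
???????????

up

???????????
???????????
??····█????
?·····██???
?·······???
?····★··???
?·····██???
?·····██???
??█·████???
???????????
???????????

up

???????????
???????????
???????????
??····██???
?·····██???
?····★··???
?·······???
?·····██???
?·····██???
??█·████???
???????????

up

███████████
???????????
???????????
???█████???
??····██???
?····★██???
?·······???
?·······???
?·····██???
?·····██???
??█·████???

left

███████████
???????????
???????????
???██████??
???····██??
??···★·██??
??·······??
??·······??
??·····██??
??·····██??
???█·████??

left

███████████
???????????
???????????
???███████?
???·····██?
???··★··██?
???·······?
???·······?
???·····██?
???·····██?
????█·████?

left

███████████
???????????
???????????
???████████
???······██
???··★···██
???········
???········
????·····██
????·····██
?????█·████

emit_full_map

████████
······██
··★···██
········
········
?·····██
?·····██
??█·████

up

███████████
███████████
???????????
???█████???
???████████
???··★···██
???······██
???········
???········
????·····██
????·····██

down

███████████
???????????
???█████???
???████████
???······██
???··★···██
???········
???········
????·····██
????·····██
?????█·████

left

███████████
█??????????
█???█████??
█??████████
█??█······█
█??█·★····█
█??█·······
█??█·······
█????·····█
█????·····█
█?????█·███

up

███████████
███████████
█??????????
█??██████??
█??████████
█??█·★····█
█??█······█
█??█·······
█??█·······
█????·····█
█????·····█

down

███████████
█??????????
█??██████??
█??████████
█??█······█
█??█·★····█
█??█·······
█??█·······
█????·····█
█????·····█
█?????█·███

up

███████████
███████████
█??????????
█??██████??
█??████████
█??█·★····█
█??█······█
█??█·······
█??█·······
█????·····█
█????·····█

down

███████████
█??????????
█??██████??
█??████████
█??█······█
█??█·★····█
█??█·······
█??█·······
█????·····█
█????·····█
█?????█·███

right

███████████
???????????
??██████???
??█████████
??█······██
??█··★···██
??█········
??█········
????·····██
????·····██
?????█·████

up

███████████
███████████
???????????
??██████???
??█████████
??█··★···██
??█······██
??█········
??█········
????·····██
????·····██

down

███████████
???????????
??██████???
??█████████
??█······██
??█··★···██
??█········
??█········
????·····██
????·····██
?????█·████

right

███████████
???????????
?██████????
?█████████?
?█······██?
?█···★··██?
?█········?
?█········?
???·····██?
???·····██?
????█·████?

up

███████████
███████████
???????????
?███████???
?█████████?
?█···★··██?
?█······██?
?█········?
?█········?
???·····██?
???·····██?

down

███████████
???????????
?███████???
?█████████?
?█······██?
?█···★··██?
?█········?
?█········?
???·····██?
???·····██?
????█·████?

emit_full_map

███████??
█████████
█······██
█···★··██
█········
█········
??·····██
??·····██
???█·████

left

███████████
???????????
??███████??
??█████████
??█······██
??█··★···██
??█········
??█········
????·····██
????·····██
?????█·████

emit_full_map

███████??
█████████
█······██
█··★···██
█········
█········
??·····██
??·····██
???█·████


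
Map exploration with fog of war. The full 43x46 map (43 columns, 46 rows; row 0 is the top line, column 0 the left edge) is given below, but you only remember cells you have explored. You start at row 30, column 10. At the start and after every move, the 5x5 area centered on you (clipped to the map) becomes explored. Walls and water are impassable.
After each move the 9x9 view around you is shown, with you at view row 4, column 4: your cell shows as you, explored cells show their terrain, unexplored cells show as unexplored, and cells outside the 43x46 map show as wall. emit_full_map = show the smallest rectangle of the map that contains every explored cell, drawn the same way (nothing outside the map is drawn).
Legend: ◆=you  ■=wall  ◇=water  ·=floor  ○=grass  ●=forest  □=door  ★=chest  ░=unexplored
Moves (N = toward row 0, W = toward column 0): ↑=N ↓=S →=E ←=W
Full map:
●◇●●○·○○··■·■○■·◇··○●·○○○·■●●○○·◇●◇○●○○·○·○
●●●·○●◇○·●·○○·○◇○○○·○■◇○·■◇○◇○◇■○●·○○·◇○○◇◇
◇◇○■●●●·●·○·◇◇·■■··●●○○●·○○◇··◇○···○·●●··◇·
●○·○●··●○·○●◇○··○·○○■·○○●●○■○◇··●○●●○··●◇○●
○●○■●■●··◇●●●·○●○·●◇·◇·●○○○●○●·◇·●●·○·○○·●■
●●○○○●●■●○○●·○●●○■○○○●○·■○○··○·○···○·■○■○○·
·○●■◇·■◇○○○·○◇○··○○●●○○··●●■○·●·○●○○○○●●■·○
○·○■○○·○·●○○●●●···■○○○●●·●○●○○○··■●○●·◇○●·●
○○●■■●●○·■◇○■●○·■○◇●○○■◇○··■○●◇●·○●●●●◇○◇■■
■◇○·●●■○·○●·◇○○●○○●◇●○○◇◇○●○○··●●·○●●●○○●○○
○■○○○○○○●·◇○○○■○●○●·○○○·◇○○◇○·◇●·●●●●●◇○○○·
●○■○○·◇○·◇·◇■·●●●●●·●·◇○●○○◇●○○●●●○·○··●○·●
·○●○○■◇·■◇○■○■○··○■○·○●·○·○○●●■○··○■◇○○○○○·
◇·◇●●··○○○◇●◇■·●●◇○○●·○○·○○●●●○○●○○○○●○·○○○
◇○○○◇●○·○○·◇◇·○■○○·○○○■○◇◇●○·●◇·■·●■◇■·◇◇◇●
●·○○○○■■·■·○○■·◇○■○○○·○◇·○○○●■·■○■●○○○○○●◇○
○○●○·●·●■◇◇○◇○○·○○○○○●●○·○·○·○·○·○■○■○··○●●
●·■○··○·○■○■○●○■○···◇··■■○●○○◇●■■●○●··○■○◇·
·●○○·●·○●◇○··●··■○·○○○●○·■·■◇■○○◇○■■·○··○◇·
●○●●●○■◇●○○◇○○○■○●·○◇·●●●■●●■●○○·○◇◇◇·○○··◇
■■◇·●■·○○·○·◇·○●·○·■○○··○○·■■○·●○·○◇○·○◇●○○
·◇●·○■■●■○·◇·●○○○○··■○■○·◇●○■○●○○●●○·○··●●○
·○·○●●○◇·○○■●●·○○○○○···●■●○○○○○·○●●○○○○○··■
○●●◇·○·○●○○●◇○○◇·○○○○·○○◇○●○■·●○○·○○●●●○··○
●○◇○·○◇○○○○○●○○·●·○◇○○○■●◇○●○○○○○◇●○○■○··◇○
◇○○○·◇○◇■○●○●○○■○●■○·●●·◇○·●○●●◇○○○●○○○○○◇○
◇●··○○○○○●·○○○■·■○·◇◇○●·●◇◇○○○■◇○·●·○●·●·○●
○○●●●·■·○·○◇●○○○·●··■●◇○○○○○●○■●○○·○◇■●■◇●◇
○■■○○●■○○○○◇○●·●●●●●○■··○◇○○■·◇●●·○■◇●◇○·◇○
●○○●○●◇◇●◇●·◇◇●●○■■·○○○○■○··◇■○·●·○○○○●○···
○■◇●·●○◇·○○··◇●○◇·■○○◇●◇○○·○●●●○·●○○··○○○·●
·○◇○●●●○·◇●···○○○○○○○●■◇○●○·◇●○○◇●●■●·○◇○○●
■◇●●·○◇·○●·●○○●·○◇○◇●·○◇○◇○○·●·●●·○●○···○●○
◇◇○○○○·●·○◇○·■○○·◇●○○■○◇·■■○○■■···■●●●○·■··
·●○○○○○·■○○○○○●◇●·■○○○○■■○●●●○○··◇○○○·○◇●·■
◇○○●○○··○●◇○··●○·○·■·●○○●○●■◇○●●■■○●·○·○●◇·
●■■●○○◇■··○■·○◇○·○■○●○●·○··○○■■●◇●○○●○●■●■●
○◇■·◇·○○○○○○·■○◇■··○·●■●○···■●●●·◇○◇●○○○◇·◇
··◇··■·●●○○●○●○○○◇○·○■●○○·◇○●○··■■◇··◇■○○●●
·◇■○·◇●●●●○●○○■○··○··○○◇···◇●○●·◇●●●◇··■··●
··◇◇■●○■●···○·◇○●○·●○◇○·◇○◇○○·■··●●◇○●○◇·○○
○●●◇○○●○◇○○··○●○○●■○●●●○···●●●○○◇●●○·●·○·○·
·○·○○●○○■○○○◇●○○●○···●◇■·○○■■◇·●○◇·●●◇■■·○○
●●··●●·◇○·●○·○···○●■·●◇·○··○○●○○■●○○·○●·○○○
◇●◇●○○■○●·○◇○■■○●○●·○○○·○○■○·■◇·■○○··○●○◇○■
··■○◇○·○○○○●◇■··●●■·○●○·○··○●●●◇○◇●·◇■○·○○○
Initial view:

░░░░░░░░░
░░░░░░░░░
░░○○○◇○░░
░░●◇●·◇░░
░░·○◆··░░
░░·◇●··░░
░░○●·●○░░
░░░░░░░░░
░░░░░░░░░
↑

░░░░░░░░░
░░░░░░░░░
░░○·○◇●░░
░░○○○◇○░░
░░●◇◆·◇░░
░░·○○··░░
░░·◇●··░░
░░○●·●○░░
░░░░░░░░░

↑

░░░░░░░░░
░░░░░░░░░
░░○●·○○░░
░░○·○◇●░░
░░○○◆◇○░░
░░●◇●·◇░░
░░·○○··░░
░░·◇●··░░
░░○●·●○░░

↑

░░░░░░░░░
░░░░░░░░░
░░■○●○●░░
░░○●·○○░░
░░○·◆◇●░░
░░○○○◇○░░
░░●◇●·◇░░
░░·○○··░░
░░·◇●··░░

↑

░░░░░░░░░
░░░░░░░░░
░░○○○○●░░
░░■○●○●░░
░░○●◆○○░░
░░○·○◇●░░
░░○○○◇○░░
░░●◇●·◇░░
░░·○○··░░

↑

░░░░░░░░░
░░░░░░░░░
░░●○○●◇░░
░░○○○○●░░
░░■○◆○●░░
░░○●·○○░░
░░○·○◇●░░
░░○○○◇○░░
░░●◇●·◇░░

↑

░░░░░░░░░
░░░░░░░░░
░░·○○■●░░
░░●○○●◇░░
░░○○◆○●░░
░░■○●○●░░
░░○●·○○░░
░░○·○◇●░░
░░○○○◇○░░

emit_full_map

·○○■●
●○○●◇
○○◆○●
■○●○●
○●·○○
○·○◇●
○○○◇○
●◇●·◇
·○○··
·◇●··
○●·●○

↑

░░░░░░░░░
░░░░░░░░░
░░■○·◇·░░
░░·○○■●░░
░░●○◆●◇░░
░░○○○○●░░
░░■○●○●░░
░░○●·○○░░
░░○·○◇●░░

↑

░░░░░░░░░
░░░░░░░░░
░░○·○·◇░░
░░■○·◇·░░
░░·○◆■●░░
░░●○○●◇░░
░░○○○○●░░
░░■○●○●░░
░░○●·○○░░

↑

░░░░░░░░░
░░░░░░░░░
░░●○○◇○░░
░░○·○·◇░░
░░■○◆◇·░░
░░·○○■●░░
░░●○○●◇░░
░░○○○○●░░
░░■○●○●░░

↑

░░░░░░░░░
░░░░░░░░░
░░●◇○··░░
░░●○○◇○░░
░░○·◆·◇░░
░░■○·◇·░░
░░·○○■●░░
░░●○○●◇░░
░░○○○○●░░

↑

░░░░░░░░░
░░░░░░░░░
░░○■○■○░░
░░●◇○··░░
░░●○◆◇○░░
░░○·○·◇░░
░░■○·◇·░░
░░·○○■●░░
░░●○○●◇░░

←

░░░░░░░░░
░░░░░░░░░
░░·○■○■○░
░░○●◇○··░
░░◇●◆○◇○░
░░○○·○·◇░
░░●■○·◇·░
░░░·○○■●░
░░░●○○●◇░

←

░░░░░░░░░
░░░░░░░░░
░░○·○■○■○
░░·○●◇○··
░░■◇◆○○◇○
░░·○○·○·◇
░░■●■○·◇·
░░░░·○○■●
░░░░●○○●◇

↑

░░░░░░░░░
░░░░░░░░░
░░·●■◇◇░░
░░○·○■○■○
░░·○◆◇○··
░░■◇●○○◇○
░░·○○·○·◇
░░■●■○·◇·
░░░░·○○■●

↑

░░░░░░░░░
░░░░░░░░░
░░■■·■·░░
░░·●■◇◇░░
░░○·◆■○■○
░░·○●◇○··
░░■◇●○○◇○
░░·○○·○·◇
░░■●■○·◇·

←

░░░░░░░░░
░░░░░░░░░
░░○■■·■·░
░░●·●■◇◇░
░░·○◆○■○■
░░●·○●◇○·
░░○■◇●○○◇
░░░·○○·○·
░░░■●■○·◇

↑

░░░░░░░░░
░░░░░░░░░
░░●○·○○░░
░░○■■·■·░
░░●·◆■◇◇░
░░·○·○■○■
░░●·○●◇○·
░░○■◇●○○◇
░░░·○○·○·

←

░░░░░░░░░
░░░░░░░░░
░░◇●○·○○░
░░○○■■·■·
░░·●◆●■◇◇
░░··○·○■○
░░·●·○●◇○
░░░○■◇●○○
░░░░·○○·○

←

░░░░░░░░░
░░░░░░░░░
░░○◇●○·○○
░░○○○■■·■
░░○·◆·●■◇
░░○··○·○■
░░○·●·○●◇
░░░░○■◇●○
░░░░░·○○·

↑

░░░░░░░░░
░░░░░░░░░
░░●●··○░░
░░○◇●○·○○
░░○○◆■■·■
░░○·●·●■◇
░░○··○·○■
░░○·●·○●◇
░░░░○■◇●○

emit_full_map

●●··○░░░░░
○◇●○·○○░░░
○○◆■■·■·░░
○·●·●■◇◇░░
○··○·○■○■○
○·●·○●◇○··
░░○■◇●○○◇○
░░░·○○·○·◇
░░░■●■○·◇·
░░░░░·○○■●
░░░░░●○○●◇
░░░░░○○○○●
░░░░░■○●○●
░░░░░○●·○○
░░░░░○·○◇●
░░░░░○○○◇○
░░░░░●◇●·◇
░░░░░·○○··
░░░░░·◇●··
░░░░░○●·●○

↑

░░░░░░░░░
░░░░░░░░░
░░○○■◇·░░
░░●●··○░░
░░○◇◆○·○○
░░○○○■■·■
░░○·●·●■◇
░░○··○·○■
░░○·●·○●◇

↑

░░░░░░░░░
░░░░░░░░░
░░○○·◇○░░
░░○○■◇·░░
░░●●◆·○░░
░░○◇●○·○○
░░○○○■■·■
░░○·●·●■◇
░░○··○·○■

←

░░░░░░░░░
░░░░░░░░░
░░■○○·◇○░
░░●○○■◇·░
░░◇●◆··○░
░░○○◇●○·○
░░○○○○■■·
░░░○·●·●■
░░░○··○·○

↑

░░░░░░░░░
░░░░░░░░░
░░○○○○○░░
░░■○○·◇○░
░░●○◆■◇·░
░░◇●●··○░
░░○○◇●○·○
░░○○○○■■·
░░░○·●·●■

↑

░░░░░░░░░
░░░░░░░░░
░░○·●●■░░
░░○○○○○░░
░░■○◆·◇○░
░░●○○■◇·░
░░◇●●··○░
░░○○◇●○·○
░░○○○○■■·

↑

░░░░░░░░░
░░░░░░░░░
░░●■■●●░░
░░○·●●■░░
░░○○◆○○░░
░░■○○·◇○░
░░●○○■◇·░
░░◇●●··○░
░░○○◇●○·○

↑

░░░░░░░░░
░░░░░░░░░
░░○■○○·░░
░░●■■●●░░
░░○·◆●■░░
░░○○○○○░░
░░■○○·◇○░
░░●○○■◇·░
░░◇●●··○░

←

■░░░░░░░░
■░░░░░░░░
■░·○■○○·░
■░○●■■●●░
■░◇○◆●●■░
■░■○○○○○░
■░○■○○·◇○
■░░●○○■◇·
■░░◇●●··○

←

■■░░░░░░░
■■░░░░░░░
■■○·○■○○·
■■○○●■■●●
■■■◇◆·●●■
■■○■○○○○○
■■●○■○○·◇
■■░░●○○■◇
■■░░◇●●··

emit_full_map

○·○■○○·░░░░░░
○○●■■●●░░░░░░
■◇◆·●●■░░░░░░
○■○○○○○░░░░░░
●○■○○·◇○░░░░░
░░●○○■◇·░░░░░
░░◇●●··○░░░░░
░░○○◇●○·○○░░░
░░○○○○■■·■·░░
░░░○·●·●■◇◇░░
░░░○··○·○■○■○
░░░○·●·○●◇○··
░░░░░○■◇●○○◇○
░░░░░░·○○·○·◇
░░░░░░■●■○·◇·
░░░░░░░░·○○■●
░░░░░░░░●○○●◇
░░░░░░░░○○○○●
░░░░░░░░■○●○●
░░░░░░░░○●·○○
░░░░░░░░○·○◇●
░░░░░░░░○○○◇○
░░░░░░░░●◇●·◇
░░░░░░░░·○○··
░░░░░░░░·◇●··
░░░░░░░░○●·●○

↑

■■░░░░░░░
■■░░░░░░░
■■·○●■◇░░
■■○·○■○○·
■■○○◆■■●●
■■■◇○·●●■
■■○■○○○○○
■■●○■○○·◇
■■░░●○○■◇

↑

■■░░░░░░░
■■░░░░░░░
■■●●○○○░░
■■·○●■◇░░
■■○·◆■○○·
■■○○●■■●●
■■■◇○·●●■
■■○■○○○○○
■■●○■○○·◇

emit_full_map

●●○○○░░░░░░░░
·○●■◇░░░░░░░░
○·◆■○○·░░░░░░
○○●■■●●░░░░░░
■◇○·●●■░░░░░░
○■○○○○○░░░░░░
●○■○○·◇○░░░░░
░░●○○■◇·░░░░░
░░◇●●··○░░░░░
░░○○◇●○·○○░░░
░░○○○○■■·■·░░
░░░○·●·●■◇◇░░
░░░○··○·○■○■○
░░░○·●·○●◇○··
░░░░░○■◇●○○◇○
░░░░░░·○○·○·◇
░░░░░░■●■○·◇·
░░░░░░░░·○○■●
░░░░░░░░●○○●◇
░░░░░░░░○○○○●
░░░░░░░░■○●○●
░░░░░░░░○●·○○
░░░░░░░░○·○◇●
░░░░░░░░○○○◇○
░░░░░░░░●◇●·◇
░░░░░░░░·○○··
░░░░░░░░·◇●··
░░░░░░░░○●·●○
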